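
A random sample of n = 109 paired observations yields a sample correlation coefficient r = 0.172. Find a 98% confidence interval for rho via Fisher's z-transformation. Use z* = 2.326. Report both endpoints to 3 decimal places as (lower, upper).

(-0.052, 0.380)

z_r = atanh(0.172) = 0.173727;  SE = 1/√(n−3) = 1/√106 = 0.097129
z-limits: 0.173727 ± 2.326·0.097129 = 0.173727 ± 0.225922 = [-0.052195, 0.399649]
ρ-limits: (tanh -0.052195, tanh 0.399649) = (-0.052, 0.380)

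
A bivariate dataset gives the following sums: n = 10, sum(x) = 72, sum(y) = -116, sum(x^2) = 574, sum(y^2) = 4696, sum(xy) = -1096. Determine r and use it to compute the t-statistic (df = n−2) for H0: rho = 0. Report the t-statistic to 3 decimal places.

-2.145

S_xy = nΣxy − ΣxΣy = 10·(-1096) − 72·(-116) = -10960 − (-8352) = -2608
S_xx = nΣx² − (Σx)² = 10·574 − 72² = 5740 − 5184 = 556
S_yy = nΣy² − (Σy)² = 10·4696 − (-116)² = 46960 − 13456 = 33504
r = S_xy / √(S_xx·S_yy) = -2608 / √(556·33504) = -2608 / √18628224 = -2608 / 4316.0426 = -0.6043
t = r·√(n−2)/√(1−r²) = -0.6043·√8 / √(1−0.365178) = -1.709219 / 0.796757 = -2.145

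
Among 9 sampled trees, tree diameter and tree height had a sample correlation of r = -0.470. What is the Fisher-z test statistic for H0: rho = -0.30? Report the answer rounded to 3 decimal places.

Fisher z: atanh(-0.470) = -0.510070, atanh(-0.30) = -0.309520
z = (z_r − z_0)·√(n−3) = (-0.510070 − (-0.309520))·√6 = -0.200550 · 2.449490 = -0.491

-0.491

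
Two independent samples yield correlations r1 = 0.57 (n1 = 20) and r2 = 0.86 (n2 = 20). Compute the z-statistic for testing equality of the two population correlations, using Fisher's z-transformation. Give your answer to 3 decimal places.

-1.883

Fisher z-transforms: z1 = atanh(0.57) = 0.647523, z2 = atanh(0.86) = 1.293345; difference d = -0.645822
Var(d) = 1/17 + 1/17 = 0.0588235 + 0.0588235 = 0.1176470
z = d/√Var(d) = -0.645822 / √0.1176470 = -0.645822 / 0.342997 = -1.883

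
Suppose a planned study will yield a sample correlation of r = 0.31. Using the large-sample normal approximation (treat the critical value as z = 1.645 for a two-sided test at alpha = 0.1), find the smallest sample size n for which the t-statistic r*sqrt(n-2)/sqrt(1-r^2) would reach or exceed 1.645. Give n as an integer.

Need r·√(n−2)/√(1−r²) ≥ 1.645
√(n−2) ≥ 1.645·√(1−0.0961) / 0.31 = 1.645·0.950737 / 0.31 = 5.0450
n−2 ≥ 25.4520  ⇒  n ≥ 27.4520
Smallest integer n = 28

28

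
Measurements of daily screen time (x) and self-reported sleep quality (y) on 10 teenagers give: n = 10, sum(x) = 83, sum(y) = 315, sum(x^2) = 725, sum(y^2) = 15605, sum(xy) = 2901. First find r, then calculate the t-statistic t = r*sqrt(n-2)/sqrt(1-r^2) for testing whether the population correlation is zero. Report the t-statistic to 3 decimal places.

2.310

S_xy = nΣxy − ΣxΣy = 10·2901 − 83·315 = 29010 − 26145 = 2865
S_xx = nΣx² − (Σx)² = 10·725 − 83² = 7250 − 6889 = 361
S_yy = nΣy² − (Σy)² = 10·15605 − 315² = 156050 − 99225 = 56825
r = S_xy / √(S_xx·S_yy) = 2865 / √(361·56825) = 2865 / √20513825 = 2865 / 4529.2190 = 0.6326
t = r·√(n−2)/√(1−r²) = 0.6326·√8 / √(1−0.400183) = 1.789263 / 0.774479 = 2.310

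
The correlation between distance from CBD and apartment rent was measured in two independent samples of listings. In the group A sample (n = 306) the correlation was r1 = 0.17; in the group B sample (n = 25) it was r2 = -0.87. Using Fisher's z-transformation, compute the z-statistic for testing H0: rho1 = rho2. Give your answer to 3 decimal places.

Fisher z-transforms: z1 = atanh(0.17) = 0.171667, z2 = atanh(-0.87) = -1.333080; difference d = 1.504747
Var(d) = 1/303 + 1/22 = 0.0033003 + 0.0454545 = 0.0487548
z = d/√Var(d) = 1.504747 / √0.0487548 = 1.504747 / 0.220805 = 6.815

6.815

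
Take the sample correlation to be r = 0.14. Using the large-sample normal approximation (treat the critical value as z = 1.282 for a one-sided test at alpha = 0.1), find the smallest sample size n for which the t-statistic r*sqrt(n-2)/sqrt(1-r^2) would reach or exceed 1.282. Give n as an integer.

85

r√(n−2)/√(1−r²) ≥ 1.282  ⇔  n−2 ≥ (1.282)²·(1−r²)/r²
(1−r²)/r² = (1−0.0196)/0.0196 = 50.0204
n ≥ 2 + 1.643524·50.0204 = 2 + 82.2097 = 84.2097
⌈84.2097⌉ = 85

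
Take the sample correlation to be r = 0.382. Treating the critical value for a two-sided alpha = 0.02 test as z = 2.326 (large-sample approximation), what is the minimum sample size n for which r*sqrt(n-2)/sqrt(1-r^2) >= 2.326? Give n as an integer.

34

Need r·√(n−2)/√(1−r²) ≥ 2.326
√(n−2) ≥ 2.326·√(1−0.145924) / 0.382 = 2.326·0.924162 / 0.382 = 5.6272
n−2 ≥ 31.6654  ⇒  n ≥ 33.6654
Smallest integer n = 34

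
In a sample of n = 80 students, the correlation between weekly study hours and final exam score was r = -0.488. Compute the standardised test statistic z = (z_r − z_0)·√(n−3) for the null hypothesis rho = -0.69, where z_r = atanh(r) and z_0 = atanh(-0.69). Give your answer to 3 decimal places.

Fisher z: atanh(-0.488) = -0.533432, atanh(-0.69) = -0.847956
z = (z_r − z_0)·√(n−3) = (-0.533432 − (-0.847956))·√77 = 0.314524 · 8.774964 = 2.760

2.760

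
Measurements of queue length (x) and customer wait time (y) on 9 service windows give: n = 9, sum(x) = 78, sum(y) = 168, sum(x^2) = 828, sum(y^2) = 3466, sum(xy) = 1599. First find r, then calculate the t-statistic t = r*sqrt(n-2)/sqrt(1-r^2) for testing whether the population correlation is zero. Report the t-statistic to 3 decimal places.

S_xy = nΣxy − ΣxΣy = 9·1599 − 78·168 = 14391 − 13104 = 1287
S_xx = nΣx² − (Σx)² = 9·828 − 78² = 7452 − 6084 = 1368
S_yy = nΣy² − (Σy)² = 9·3466 − 168² = 31194 − 28224 = 2970
r = S_xy / √(S_xx·S_yy) = 1287 / √(1368·2970) = 1287 / √4062960 = 1287 / 2015.6785 = 0.6385
t = r·√(n−2)/√(1−r²) = 0.6385·√7 / √(1−0.407682) = 1.689312 / 0.769622 = 2.195

2.195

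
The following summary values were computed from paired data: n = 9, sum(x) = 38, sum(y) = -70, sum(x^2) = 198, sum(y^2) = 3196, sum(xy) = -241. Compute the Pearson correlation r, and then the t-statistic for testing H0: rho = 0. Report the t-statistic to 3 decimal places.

0.464

S_xy = nΣxy − ΣxΣy = 9·(-241) − 38·(-70) = -2169 − (-2660) = 491
S_xx = nΣx² − (Σx)² = 9·198 − 38² = 1782 − 1444 = 338
S_yy = nΣy² − (Σy)² = 9·3196 − (-70)² = 28764 − 4900 = 23864
r = S_xy / √(S_xx·S_yy) = 491 / √(338·23864) = 491 / √8066032 = 491 / 2840.0761 = 0.1729
t = r·√(n−2)/√(1−r²) = 0.1729·√7 / √(1−0.029894) = 0.457450 / 0.984940 = 0.464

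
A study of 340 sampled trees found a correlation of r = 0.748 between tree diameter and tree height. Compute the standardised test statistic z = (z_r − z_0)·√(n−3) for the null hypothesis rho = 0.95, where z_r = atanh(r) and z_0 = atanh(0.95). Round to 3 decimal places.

-15.850

z_r = atanh(0.748) = 0.968399,  z_0 = atanh(0.95) = 1.831781
SE = 1/√(n−3) = 1/√337 = 0.054473
z = (z_r − z_0)/SE = (0.968399 − 1.831781) / 0.054473 = -0.863382 / 0.054473 = -15.850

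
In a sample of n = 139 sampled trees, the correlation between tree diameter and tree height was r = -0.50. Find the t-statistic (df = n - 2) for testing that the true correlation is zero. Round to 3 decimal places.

1 − r² = 1 − 0.2500 = 0.7500;  √(1−r²) = 0.866025
√(n−2) = √137 = 11.704700
t = r·√(n−2)/√(1−r²) = -0.50 · 11.704700 / 0.866025 = -6.758

-6.758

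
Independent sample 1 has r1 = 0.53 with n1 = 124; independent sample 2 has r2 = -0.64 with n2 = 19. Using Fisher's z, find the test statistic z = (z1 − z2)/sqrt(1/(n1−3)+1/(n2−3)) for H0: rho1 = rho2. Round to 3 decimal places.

z1 = atanh(0.53) = 0.590145,  z2 = atanh(-0.64) = -0.758174
SE = √(1/(n1−3) + 1/(n2−3)) = √(1/121 + 1/16) = √(0.0082645 + 0.0625000) = √0.0707645 = 0.266016
z = (z1 − z2)/SE = (0.590145 − (-0.758174)) / 0.266016 = 1.348319 / 0.266016 = 5.069

5.069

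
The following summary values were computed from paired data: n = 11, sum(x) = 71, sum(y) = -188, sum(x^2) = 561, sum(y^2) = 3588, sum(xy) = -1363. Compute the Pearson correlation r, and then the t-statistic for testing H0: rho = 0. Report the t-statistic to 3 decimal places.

-3.530

Numerator: nΣxy − (Σx)(Σy) = 11·(-1363) − (71)(-188) = -1645
Denominator: √[(nΣx²−(Σx)²)(nΣy²−(Σy)²)]
  nΣx²−(Σx)² = 11·561 − 5041 = 1130;  nΣy²−(Σy)² = 11·3588 − 35344 = 4124
  √(1130·4124) = √4660120 = 2158.7311
r = -1645 / 2158.7311 = -0.7620
t = r·√(n−2)/√(1−r²) = -0.7620·√9 / √(1−0.580644) = -2.286000 / 0.647577 = -3.530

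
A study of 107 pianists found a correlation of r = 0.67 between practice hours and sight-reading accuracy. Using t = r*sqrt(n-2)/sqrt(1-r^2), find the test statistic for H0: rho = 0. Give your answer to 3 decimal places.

1 − r² = 1 − 0.4489 = 0.5511;  √(1−r²) = 0.742361
√(n−2) = √105 = 10.246951
t = r·√(n−2)/√(1−r²) = 0.67 · 10.246951 / 0.742361 = 9.248

9.248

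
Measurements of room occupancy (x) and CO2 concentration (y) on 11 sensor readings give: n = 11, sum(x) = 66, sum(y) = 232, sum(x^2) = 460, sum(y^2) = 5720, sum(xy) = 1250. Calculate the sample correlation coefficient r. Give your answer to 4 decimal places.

Numerator: nΣxy − (Σx)(Σy) = 11·1250 − (66)(232) = -1562
Denominator: √[(nΣx²−(Σx)²)(nΣy²−(Σy)²)]
  nΣx²−(Σx)² = 11·460 − 4356 = 704;  nΣy²−(Σy)² = 11·5720 − 53824 = 9096
  √(704·9096) = √6403584 = 2530.5304
r = -1562 / 2530.5304 = -0.6173

-0.6173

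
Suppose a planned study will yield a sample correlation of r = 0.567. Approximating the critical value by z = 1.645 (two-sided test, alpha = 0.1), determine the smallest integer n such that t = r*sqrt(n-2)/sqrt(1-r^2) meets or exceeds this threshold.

Need r·√(n−2)/√(1−r²) ≥ 1.645
√(n−2) ≥ 1.645·√(1−0.321489) / 0.567 = 1.645·0.823718 / 0.567 = 2.3898
n−2 ≥ 5.7111  ⇒  n ≥ 7.7111
Smallest integer n = 8

8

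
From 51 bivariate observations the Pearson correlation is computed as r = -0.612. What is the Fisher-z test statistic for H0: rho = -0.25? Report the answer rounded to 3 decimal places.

Fisher z: atanh(-0.612) = -0.712113, atanh(-0.25) = -0.255413
z = (z_r − z_0)·√(n−3) = (-0.712113 − (-0.255413))·√48 = -0.456700 · 6.928203 = -3.164

-3.164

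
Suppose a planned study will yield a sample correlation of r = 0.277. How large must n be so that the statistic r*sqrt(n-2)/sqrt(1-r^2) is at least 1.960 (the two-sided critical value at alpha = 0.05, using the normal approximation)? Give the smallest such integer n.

49

r√(n−2)/√(1−r²) ≥ 1.960  ⇔  n−2 ≥ (1.960)²·(1−r²)/r²
(1−r²)/r² = (1−0.076729)/0.076729 = 12.0329
n ≥ 2 + 3.8416·12.0329 = 2 + 46.2256 = 48.2256
⌈48.2256⌉ = 49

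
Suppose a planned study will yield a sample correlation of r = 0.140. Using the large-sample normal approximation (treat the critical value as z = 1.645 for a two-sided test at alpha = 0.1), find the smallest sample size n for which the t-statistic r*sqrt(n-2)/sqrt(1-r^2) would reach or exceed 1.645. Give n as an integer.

138

r√(n−2)/√(1−r²) ≥ 1.645  ⇔  n−2 ≥ (1.645)²·(1−r²)/r²
(1−r²)/r² = (1−0.019600)/0.019600 = 50.0204
n ≥ 2 + 2.706025·50.0204 = 2 + 135.3565 = 137.3565
⌈137.3565⌉ = 138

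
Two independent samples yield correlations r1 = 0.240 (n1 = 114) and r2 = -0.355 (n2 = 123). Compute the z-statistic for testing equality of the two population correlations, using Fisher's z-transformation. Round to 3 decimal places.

z1 = atanh(0.240) = 0.244774,  z2 = atanh(-0.355) = -0.371153
SE = √(1/(n1−3) + 1/(n2−3)) = √(1/111 + 1/120) = √(0.0090090 + 0.0083333) = √0.0173423 = 0.131690
z = (z1 − z2)/SE = (0.244774 − (-0.371153)) / 0.131690 = 0.615927 / 0.131690 = 4.677

4.677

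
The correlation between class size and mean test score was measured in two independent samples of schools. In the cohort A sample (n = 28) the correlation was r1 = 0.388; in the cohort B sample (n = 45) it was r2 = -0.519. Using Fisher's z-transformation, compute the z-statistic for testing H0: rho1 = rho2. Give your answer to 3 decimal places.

3.897

Fisher z-transforms: z1 = atanh(0.388) = 0.409443, z2 = atanh(-0.519) = -0.574970; difference d = 0.984413
Var(d) = 1/25 + 1/42 = 0.0400000 + 0.0238095 = 0.0638095
z = d/√Var(d) = 0.984413 / √0.0638095 = 0.984413 / 0.252605 = 3.897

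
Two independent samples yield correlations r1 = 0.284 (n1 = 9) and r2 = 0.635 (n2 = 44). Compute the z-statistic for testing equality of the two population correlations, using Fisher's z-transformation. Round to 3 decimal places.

-1.047

Fisher z-transforms: z1 = atanh(0.284) = 0.292028, z2 = atanh(0.635) = 0.749750; difference d = -0.457722
Var(d) = 1/6 + 1/41 = 0.1666667 + 0.0243902 = 0.1910569
z = d/√Var(d) = -0.457722 / √0.1910569 = -0.457722 / 0.437101 = -1.047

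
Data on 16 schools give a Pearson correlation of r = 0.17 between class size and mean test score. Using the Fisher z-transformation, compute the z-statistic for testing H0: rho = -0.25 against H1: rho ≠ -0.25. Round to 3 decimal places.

1.540

z_r = atanh(0.17) = 0.171667,  z_0 = atanh(-0.25) = -0.255413
SE = 1/√(n−3) = 1/√13 = 0.277350
z = (z_r − z_0)/SE = (0.171667 − (-0.255413)) / 0.277350 = 0.427080 / 0.277350 = 1.540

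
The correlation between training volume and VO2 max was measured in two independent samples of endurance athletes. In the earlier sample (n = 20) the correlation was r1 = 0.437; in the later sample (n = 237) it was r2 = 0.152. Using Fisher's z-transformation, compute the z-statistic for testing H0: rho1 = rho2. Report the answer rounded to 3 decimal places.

z1 = atanh(0.437) = 0.468517,  z2 = atanh(0.152) = 0.153187
SE = √(1/(n1−3) + 1/(n2−3)) = √(1/17 + 1/234) = √(0.0588235 + 0.0042735) = √0.0630970 = 0.251191
z = (z1 − z2)/SE = (0.468517 − 0.153187) / 0.251191 = 0.315330 / 0.251191 = 1.255

1.255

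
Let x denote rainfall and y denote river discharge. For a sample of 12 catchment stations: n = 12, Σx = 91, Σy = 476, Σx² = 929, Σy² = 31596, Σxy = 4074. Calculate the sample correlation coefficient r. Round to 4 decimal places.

0.2664

Numerator: nΣxy − (Σx)(Σy) = 12·4074 − (91)(476) = 5572
Denominator: √[(nΣx²−(Σx)²)(nΣy²−(Σy)²)]
  nΣx²−(Σx)² = 12·929 − 8281 = 2867;  nΣy²−(Σy)² = 12·31596 − 226576 = 152576
  √(2867·152576) = √437435392 = 20914.9562
r = 5572 / 20914.9562 = 0.2664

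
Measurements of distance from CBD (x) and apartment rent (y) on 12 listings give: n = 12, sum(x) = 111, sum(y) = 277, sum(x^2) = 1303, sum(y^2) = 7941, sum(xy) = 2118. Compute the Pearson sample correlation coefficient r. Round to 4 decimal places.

S_xy = nΣxy − ΣxΣy = 12·2118 − 111·277 = 25416 − 30747 = -5331
S_xx = nΣx² − (Σx)² = 12·1303 − 111² = 15636 − 12321 = 3315
S_yy = nΣy² − (Σy)² = 12·7941 − 277² = 95292 − 76729 = 18563
r = S_xy / √(S_xx·S_yy) = -5331 / √(3315·18563) = -5331 / √61536345 = -5331 / 7844.5105 = -0.6796

-0.6796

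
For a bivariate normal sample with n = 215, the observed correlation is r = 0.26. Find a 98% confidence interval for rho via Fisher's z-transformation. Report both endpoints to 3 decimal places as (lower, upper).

(0.106, 0.402)

Fisher z: z_r = atanh(r) = ½·ln((1+0.26)/(1−0.26)) = 0.266108
SE(z) = 1/√(n−3) = 1/√212 = 0.068680
98% ⇒ z* = 2.326; margin = 2.326·0.068680 = 0.159750
CI on z-scale: (0.106358, 0.425858)
Back-transform: tanh(0.106358) = 0.105959, tanh(0.425858) = 0.401854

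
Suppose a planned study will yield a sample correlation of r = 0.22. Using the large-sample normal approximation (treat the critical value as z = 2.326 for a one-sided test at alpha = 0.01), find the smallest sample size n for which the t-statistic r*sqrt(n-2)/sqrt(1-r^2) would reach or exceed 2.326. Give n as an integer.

109

Need r·√(n−2)/√(1−r²) ≥ 2.326
√(n−2) ≥ 2.326·√(1−0.0484) / 0.22 = 2.326·0.975500 / 0.22 = 10.3137
n−2 ≥ 106.3724  ⇒  n ≥ 108.3724
Smallest integer n = 109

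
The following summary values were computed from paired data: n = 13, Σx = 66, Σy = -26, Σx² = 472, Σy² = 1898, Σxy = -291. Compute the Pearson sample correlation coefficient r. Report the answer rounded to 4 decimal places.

-0.3163

Numerator: nΣxy − (Σx)(Σy) = 13·(-291) − (66)(-26) = -2067
Denominator: √[(nΣx²−(Σx)²)(nΣy²−(Σy)²)]
  nΣx²−(Σx)² = 13·472 − 4356 = 1780;  nΣy²−(Σy)² = 13·1898 − 676 = 23998
  √(1780·23998) = √42716440 = 6535.7815
r = -2067 / 6535.7815 = -0.3163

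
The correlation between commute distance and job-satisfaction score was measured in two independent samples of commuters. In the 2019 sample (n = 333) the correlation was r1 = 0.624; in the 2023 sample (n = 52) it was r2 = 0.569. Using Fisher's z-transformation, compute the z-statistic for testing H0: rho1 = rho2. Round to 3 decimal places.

Fisher z-transforms: z1 = atanh(0.624) = 0.731529, z2 = atanh(0.569) = 0.646043; difference d = 0.085486
Var(d) = 1/330 + 1/49 = 0.0030303 + 0.0204082 = 0.0234385
z = d/√Var(d) = 0.085486 / √0.0234385 = 0.085486 / 0.153096 = 0.558

0.558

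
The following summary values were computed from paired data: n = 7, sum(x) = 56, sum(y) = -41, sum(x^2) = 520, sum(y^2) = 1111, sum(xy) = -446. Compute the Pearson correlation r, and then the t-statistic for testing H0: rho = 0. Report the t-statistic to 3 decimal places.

S_xy = nΣxy − ΣxΣy = 7·(-446) − 56·(-41) = -3122 − (-2296) = -826
S_xx = nΣx² − (Σx)² = 7·520 − 56² = 3640 − 3136 = 504
S_yy = nΣy² − (Σy)² = 7·1111 − (-41)² = 7777 − 1681 = 6096
r = S_xy / √(S_xx·S_yy) = -826 / √(504·6096) = -826 / √3072384 = -826 / 1752.8217 = -0.4712
t = r·√(n−2)/√(1−r²) = -0.4712·√5 / √(1−0.222029) = -1.053635 / 0.882027 = -1.195

-1.195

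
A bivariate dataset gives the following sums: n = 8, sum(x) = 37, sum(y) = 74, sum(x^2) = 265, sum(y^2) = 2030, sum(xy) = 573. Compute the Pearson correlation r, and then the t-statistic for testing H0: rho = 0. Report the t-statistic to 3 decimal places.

2.091

S_xy = nΣxy − ΣxΣy = 8·573 − 37·74 = 4584 − 2738 = 1846
S_xx = nΣx² − (Σx)² = 8·265 − 37² = 2120 − 1369 = 751
S_yy = nΣy² − (Σy)² = 8·2030 − 74² = 16240 − 5476 = 10764
r = S_xy / √(S_xx·S_yy) = 1846 / √(751·10764) = 1846 / √8083764 = 1846 / 2843.1961 = 0.6493
t = r·√(n−2)/√(1−r²) = 0.6493·√6 / √(1−0.421590) = 1.590454 / 0.760533 = 2.091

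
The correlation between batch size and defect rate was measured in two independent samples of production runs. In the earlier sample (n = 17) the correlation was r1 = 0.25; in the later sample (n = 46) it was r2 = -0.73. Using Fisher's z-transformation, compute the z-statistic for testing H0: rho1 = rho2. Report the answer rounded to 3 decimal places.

3.848

Fisher z-transforms: z1 = atanh(0.25) = 0.255413, z2 = atanh(-0.73) = -0.928727; difference d = 1.184140
Var(d) = 1/14 + 1/43 = 0.0714286 + 0.0232558 = 0.0946844
z = d/√Var(d) = 1.184140 / √0.0946844 = 1.184140 / 0.307708 = 3.848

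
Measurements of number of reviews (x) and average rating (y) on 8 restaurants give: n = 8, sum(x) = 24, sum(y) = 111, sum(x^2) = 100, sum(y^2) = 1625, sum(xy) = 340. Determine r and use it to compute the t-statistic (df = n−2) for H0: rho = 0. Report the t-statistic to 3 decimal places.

0.355

S_xy = nΣxy − ΣxΣy = 8·340 − 24·111 = 2720 − 2664 = 56
S_xx = nΣx² − (Σx)² = 8·100 − 24² = 800 − 576 = 224
S_yy = nΣy² − (Σy)² = 8·1625 − 111² = 13000 − 12321 = 679
r = S_xy / √(S_xx·S_yy) = 56 / √(224·679) = 56 / √152096 = 56 / 389.9949 = 0.1436
t = r·√(n−2)/√(1−r²) = 0.1436·√6 / √(1−0.020621) = 0.351747 / 0.989636 = 0.355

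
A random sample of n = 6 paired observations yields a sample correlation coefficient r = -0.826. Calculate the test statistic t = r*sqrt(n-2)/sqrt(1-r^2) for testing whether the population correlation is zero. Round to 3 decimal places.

-2.931

1 − r² = 1 − 0.682276 = 0.317724;  √(1−r²) = 0.563670
√(n−2) = √4 = 2.000000
t = r·√(n−2)/√(1−r²) = -0.826 · 2.000000 / 0.563670 = -2.931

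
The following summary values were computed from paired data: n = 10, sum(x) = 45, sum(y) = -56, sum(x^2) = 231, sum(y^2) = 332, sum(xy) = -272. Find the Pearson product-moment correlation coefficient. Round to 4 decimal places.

S_xy = nΣxy − ΣxΣy = 10·(-272) − 45·(-56) = -2720 − (-2520) = -200
S_xx = nΣx² − (Σx)² = 10·231 − 45² = 2310 − 2025 = 285
S_yy = nΣy² − (Σy)² = 10·332 − (-56)² = 3320 − 3136 = 184
r = S_xy / √(S_xx·S_yy) = -200 / √(285·184) = -200 / √52440 = -200 / 228.9978 = -0.8734

-0.8734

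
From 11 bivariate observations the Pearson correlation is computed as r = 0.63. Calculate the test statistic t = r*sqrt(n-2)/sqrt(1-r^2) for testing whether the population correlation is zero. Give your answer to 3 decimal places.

2.434

1 − r² = 1 − 0.3969 = 0.6031;  √(1−r²) = 0.776595
√(n−2) = √9 = 3.000000
t = r·√(n−2)/√(1−r²) = 0.63 · 3.000000 / 0.776595 = 2.434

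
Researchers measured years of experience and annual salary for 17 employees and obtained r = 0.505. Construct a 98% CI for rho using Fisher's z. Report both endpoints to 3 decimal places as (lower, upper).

(-0.066, 0.827)

z_r = atanh(0.505) = 0.555995;  SE = 1/√(n−3) = 1/√14 = 0.267261
z-limits: 0.555995 ± 2.326·0.267261 = 0.555995 ± 0.621649 = [-0.065654, 1.177644]
ρ-limits: (tanh -0.065654, tanh 1.177644) = (-0.066, 0.827)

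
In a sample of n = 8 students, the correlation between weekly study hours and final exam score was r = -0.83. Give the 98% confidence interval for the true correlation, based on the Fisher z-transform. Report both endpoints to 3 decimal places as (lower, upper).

z_r = atanh(-0.83) = -1.188136;  SE = 1/√(n−3) = 1/√5 = 0.447214
z-limits: -1.188136 ± 2.326·0.447214 = -1.188136 ± 1.040220 = [-2.228356, -0.147916]
ρ-limits: (tanh -2.228356, tanh -0.147916) = (-0.977, -0.147)

(-0.977, -0.147)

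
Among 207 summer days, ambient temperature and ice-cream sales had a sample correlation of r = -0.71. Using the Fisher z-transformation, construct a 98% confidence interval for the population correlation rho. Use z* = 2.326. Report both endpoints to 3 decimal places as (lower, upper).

(-0.782, -0.620)

z_r = atanh(-0.71) = -0.887184;  SE = 1/√(n−3) = 1/√204 = 0.070014
z-limits: -0.887184 ± 2.326·0.070014 = -0.887184 ± 0.162853 = [-1.050037, -0.724331]
ρ-limits: (tanh -1.050037, tanh -0.724331) = (-0.782, -0.620)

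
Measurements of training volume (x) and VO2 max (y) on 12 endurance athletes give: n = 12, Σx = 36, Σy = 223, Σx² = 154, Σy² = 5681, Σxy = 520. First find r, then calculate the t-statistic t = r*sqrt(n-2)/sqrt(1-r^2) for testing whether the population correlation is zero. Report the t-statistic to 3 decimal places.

-2.140

S_xy = nΣxy − ΣxΣy = 12·520 − 36·223 = 6240 − 8028 = -1788
S_xx = nΣx² − (Σx)² = 12·154 − 36² = 1848 − 1296 = 552
S_yy = nΣy² − (Σy)² = 12·5681 − 223² = 68172 − 49729 = 18443
r = S_xy / √(S_xx·S_yy) = -1788 / √(552·18443) = -1788 / √10180536 = -1788 / 3190.6952 = -0.5604
t = r·√(n−2)/√(1−r²) = -0.5604·√10 / √(1−0.314048) = -1.772140 / 0.828222 = -2.140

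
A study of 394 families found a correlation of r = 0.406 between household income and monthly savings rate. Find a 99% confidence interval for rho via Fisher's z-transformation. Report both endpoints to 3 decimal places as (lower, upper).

(0.292, 0.509)

Fisher z: z_r = atanh(r) = ½·ln((1+0.406)/(1−0.406)) = 0.430812
SE(z) = 1/√(n−3) = 1/√391 = 0.050572
99% ⇒ z* = 2.576; margin = 2.576·0.050572 = 0.130273
CI on z-scale: (0.300539, 0.561085)
Back-transform: tanh(0.300539) = 0.291806, tanh(0.561085) = 0.508782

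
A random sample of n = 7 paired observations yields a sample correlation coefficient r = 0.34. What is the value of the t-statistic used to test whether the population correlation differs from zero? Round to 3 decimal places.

t = r·√(n−2) / √(1−r²) with r = 0.34, n = 7
  = 0.34·√5 / √(1 − 0.1156)
  = 0.34·2.236068 / 0.940425
  = 0.760263 / 0.940425 = 0.808

0.808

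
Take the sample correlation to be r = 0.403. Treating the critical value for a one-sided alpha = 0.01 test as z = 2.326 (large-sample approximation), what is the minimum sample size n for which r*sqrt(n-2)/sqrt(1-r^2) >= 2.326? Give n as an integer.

30

r√(n−2)/√(1−r²) ≥ 2.326  ⇔  n−2 ≥ (2.326)²·(1−r²)/r²
(1−r²)/r² = (1−0.162409)/0.162409 = 5.1573
n ≥ 2 + 5.410276·5.1573 = 2 + 27.9024 = 29.9024
⌈29.9024⌉ = 30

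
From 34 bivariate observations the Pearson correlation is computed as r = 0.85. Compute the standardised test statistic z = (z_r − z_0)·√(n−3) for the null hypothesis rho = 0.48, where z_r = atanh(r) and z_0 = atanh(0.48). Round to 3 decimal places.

Fisher z: atanh(0.85) = 1.256153, atanh(0.48) = 0.522984
z = (z_r − z_0)·√(n−3) = (1.256153 − 0.522984)·√31 = 0.733169 · 5.567764 = 4.082

4.082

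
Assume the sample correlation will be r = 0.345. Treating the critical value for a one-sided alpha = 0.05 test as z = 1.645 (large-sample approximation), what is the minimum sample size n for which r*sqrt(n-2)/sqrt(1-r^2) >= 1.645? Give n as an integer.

23

Need r·√(n−2)/√(1−r²) ≥ 1.645
√(n−2) ≥ 1.645·√(1−0.119025) / 0.345 = 1.645·0.938603 / 0.345 = 4.4754
n−2 ≥ 20.0292  ⇒  n ≥ 22.0292
Smallest integer n = 23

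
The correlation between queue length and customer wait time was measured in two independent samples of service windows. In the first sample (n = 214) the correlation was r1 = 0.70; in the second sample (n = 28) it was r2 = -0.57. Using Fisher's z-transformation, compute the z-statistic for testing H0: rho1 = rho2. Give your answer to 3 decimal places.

z1 = atanh(0.70) = 0.867301,  z2 = atanh(-0.57) = -0.647523
SE = √(1/(n1−3) + 1/(n2−3)) = √(1/211 + 1/25) = √(0.0047393 + 0.0400000) = √0.0447393 = 0.211517
z = (z1 − z2)/SE = (0.867301 − (-0.647523)) / 0.211517 = 1.514824 / 0.211517 = 7.162

7.162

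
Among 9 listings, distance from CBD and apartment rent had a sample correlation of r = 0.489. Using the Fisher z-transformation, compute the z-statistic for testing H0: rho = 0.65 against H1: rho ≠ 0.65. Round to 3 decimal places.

-0.589

Fisher z: atanh(0.489) = 0.534745, atanh(0.65) = 0.775299
z = (z_r − z_0)·√(n−3) = (0.534745 − 0.775299)·√6 = -0.240554 · 2.449490 = -0.589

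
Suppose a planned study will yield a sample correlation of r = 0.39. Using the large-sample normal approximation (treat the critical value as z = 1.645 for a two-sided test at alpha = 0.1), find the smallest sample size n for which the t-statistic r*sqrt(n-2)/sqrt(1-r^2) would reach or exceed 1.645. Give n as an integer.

Need r·√(n−2)/√(1−r²) ≥ 1.645
√(n−2) ≥ 1.645·√(1−0.1521) / 0.39 = 1.645·0.920815 / 0.39 = 3.8840
n−2 ≥ 15.0855  ⇒  n ≥ 17.0855
Smallest integer n = 18

18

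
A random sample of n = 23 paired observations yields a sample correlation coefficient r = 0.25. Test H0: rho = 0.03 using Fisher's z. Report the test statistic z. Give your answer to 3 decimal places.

z_r = atanh(0.25) = 0.255413,  z_0 = atanh(0.03) = 0.030009
SE = 1/√(n−3) = 1/√20 = 0.223607
z = (z_r − z_0)/SE = (0.255413 − 0.030009) / 0.223607 = 0.225404 / 0.223607 = 1.008

1.008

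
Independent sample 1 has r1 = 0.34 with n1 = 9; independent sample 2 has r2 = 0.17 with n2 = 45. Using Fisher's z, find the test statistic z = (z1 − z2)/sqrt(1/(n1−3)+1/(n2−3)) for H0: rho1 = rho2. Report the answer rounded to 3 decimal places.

Fisher z-transforms: z1 = atanh(0.34) = 0.354093, z2 = atanh(0.17) = 0.171667; difference d = 0.182426
Var(d) = 1/6 + 1/42 = 0.1666667 + 0.0238095 = 0.1904762
z = d/√Var(d) = 0.182426 / √0.1904762 = 0.182426 / 0.436436 = 0.418

0.418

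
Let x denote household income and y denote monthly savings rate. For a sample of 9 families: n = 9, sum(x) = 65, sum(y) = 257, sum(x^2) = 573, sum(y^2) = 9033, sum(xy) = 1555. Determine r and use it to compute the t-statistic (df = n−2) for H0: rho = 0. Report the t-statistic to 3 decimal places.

S_xy = nΣxy − ΣxΣy = 9·1555 − 65·257 = 13995 − 16705 = -2710
S_xx = nΣx² − (Σx)² = 9·573 − 65² = 5157 − 4225 = 932
S_yy = nΣy² − (Σy)² = 9·9033 − 257² = 81297 − 66049 = 15248
r = S_xy / √(S_xx·S_yy) = -2710 / √(932·15248) = -2710 / √14211136 = -2710 / 3769.7660 = -0.7189
t = r·√(n−2)/√(1−r²) = -0.7189·√7 / √(1−0.516817) = -1.902031 / 0.695114 = -2.736

-2.736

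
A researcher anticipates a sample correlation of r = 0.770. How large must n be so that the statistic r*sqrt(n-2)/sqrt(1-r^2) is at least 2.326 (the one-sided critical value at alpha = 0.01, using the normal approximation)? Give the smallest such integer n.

6

r√(n−2)/√(1−r²) ≥ 2.326  ⇔  n−2 ≥ (2.326)²·(1−r²)/r²
(1−r²)/r² = (1−0.592900)/0.592900 = 0.6866
n ≥ 2 + 5.410276·0.6866 = 2 + 3.7147 = 5.7147
⌈5.7147⌉ = 6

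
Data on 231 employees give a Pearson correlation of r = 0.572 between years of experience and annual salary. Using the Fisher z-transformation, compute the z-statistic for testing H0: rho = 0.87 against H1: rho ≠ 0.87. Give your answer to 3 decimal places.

-10.307

Fisher z: atanh(0.572) = 0.650490, atanh(0.87) = 1.333080
z = (z_r − z_0)·√(n−3) = (0.650490 − 1.333080)·√228 = -0.682590 · 15.099669 = -10.307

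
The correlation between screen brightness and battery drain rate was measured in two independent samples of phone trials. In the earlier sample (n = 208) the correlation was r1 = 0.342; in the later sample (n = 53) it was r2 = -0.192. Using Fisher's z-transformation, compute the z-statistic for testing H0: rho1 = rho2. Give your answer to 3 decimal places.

Fisher z-transforms: z1 = atanh(0.342) = 0.356356, z2 = atanh(-0.192) = -0.194413; difference d = 0.550769
Var(d) = 1/205 + 1/50 = 0.0048780 + 0.0200000 = 0.0248780
z = d/√Var(d) = 0.550769 / √0.0248780 = 0.550769 / 0.157728 = 3.492

3.492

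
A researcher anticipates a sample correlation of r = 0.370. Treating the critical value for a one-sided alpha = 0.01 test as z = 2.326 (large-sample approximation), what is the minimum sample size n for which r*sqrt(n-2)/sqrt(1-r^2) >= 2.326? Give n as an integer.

37

Need r·√(n−2)/√(1−r²) ≥ 2.326
√(n−2) ≥ 2.326·√(1−0.136900) / 0.370 = 2.326·0.929032 / 0.370 = 5.8403
n−2 ≥ 34.1091  ⇒  n ≥ 36.1091
Smallest integer n = 37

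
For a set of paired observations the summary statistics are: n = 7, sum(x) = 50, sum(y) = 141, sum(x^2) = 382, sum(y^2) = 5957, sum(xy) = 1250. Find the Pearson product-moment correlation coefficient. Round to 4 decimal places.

S_xy = nΣxy − ΣxΣy = 7·1250 − 50·141 = 8750 − 7050 = 1700
S_xx = nΣx² − (Σx)² = 7·382 − 50² = 2674 − 2500 = 174
S_yy = nΣy² − (Σy)² = 7·5957 − 141² = 41699 − 19881 = 21818
r = S_xy / √(S_xx·S_yy) = 1700 / √(174·21818) = 1700 / √3796332 = 1700 / 1948.4178 = 0.8725

0.8725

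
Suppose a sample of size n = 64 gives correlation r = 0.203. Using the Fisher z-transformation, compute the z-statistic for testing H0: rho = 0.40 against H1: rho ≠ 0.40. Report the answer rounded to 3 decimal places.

-1.701

Fisher z: atanh(0.203) = 0.205860, atanh(0.40) = 0.423649
z = (z_r − z_0)·√(n−3) = (0.205860 − 0.423649)·√61 = -0.217789 · 7.810250 = -1.701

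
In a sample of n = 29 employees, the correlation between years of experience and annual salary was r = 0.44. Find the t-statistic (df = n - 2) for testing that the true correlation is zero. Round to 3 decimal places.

1 − r² = 1 − 0.1936 = 0.8064;  √(1−r²) = 0.897998
√(n−2) = √27 = 5.196152
t = r·√(n−2)/√(1−r²) = 0.44 · 5.196152 / 0.897998 = 2.546

2.546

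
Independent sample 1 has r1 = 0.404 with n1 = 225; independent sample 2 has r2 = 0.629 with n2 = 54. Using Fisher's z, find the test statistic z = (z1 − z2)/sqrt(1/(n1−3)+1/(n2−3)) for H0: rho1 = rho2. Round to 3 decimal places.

Fisher z-transforms: z1 = atanh(0.404) = 0.428420, z2 = atanh(0.629) = 0.739760; difference d = -0.311340
Var(d) = 1/222 + 1/51 = 0.0045045 + 0.0196078 = 0.0241123
z = d/√Var(d) = -0.311340 / √0.0241123 = -0.311340 / 0.155281 = -2.005

-2.005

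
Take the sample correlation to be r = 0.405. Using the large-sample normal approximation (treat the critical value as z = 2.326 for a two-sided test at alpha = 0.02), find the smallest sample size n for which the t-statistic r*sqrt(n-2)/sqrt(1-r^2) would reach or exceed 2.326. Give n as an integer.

30

r√(n−2)/√(1−r²) ≥ 2.326  ⇔  n−2 ≥ (2.326)²·(1−r²)/r²
(1−r²)/r² = (1−0.164025)/0.164025 = 5.0966
n ≥ 2 + 5.410276·5.0966 = 2 + 27.5740 = 29.5740
⌈29.5740⌉ = 30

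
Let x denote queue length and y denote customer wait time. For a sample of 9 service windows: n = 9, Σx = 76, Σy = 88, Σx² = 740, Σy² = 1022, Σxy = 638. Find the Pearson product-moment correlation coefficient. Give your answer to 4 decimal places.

-0.8344

Numerator: nΣxy − (Σx)(Σy) = 9·638 − (76)(88) = -946
Denominator: √[(nΣx²−(Σx)²)(nΣy²−(Σy)²)]
  nΣx²−(Σx)² = 9·740 − 5776 = 884;  nΣy²−(Σy)² = 9·1022 − 7744 = 1454
  √(884·1454) = √1285336 = 1133.7266
r = -946 / 1133.7266 = -0.8344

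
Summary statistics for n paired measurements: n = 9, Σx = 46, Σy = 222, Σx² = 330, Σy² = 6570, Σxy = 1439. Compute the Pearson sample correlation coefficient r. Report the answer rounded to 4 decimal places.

0.9446

S_xy = nΣxy − ΣxΣy = 9·1439 − 46·222 = 12951 − 10212 = 2739
S_xx = nΣx² − (Σx)² = 9·330 − 46² = 2970 − 2116 = 854
S_yy = nΣy² − (Σy)² = 9·6570 − 222² = 59130 − 49284 = 9846
r = S_xy / √(S_xx·S_yy) = 2739 / √(854·9846) = 2739 / √8408484 = 2739 / 2899.7386 = 0.9446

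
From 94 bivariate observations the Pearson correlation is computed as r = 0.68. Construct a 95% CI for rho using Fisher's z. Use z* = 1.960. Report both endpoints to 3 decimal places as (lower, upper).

(0.554, 0.776)

Fisher z: z_r = atanh(r) = ½·ln((1+0.68)/(1−0.68)) = 0.829114
SE(z) = 1/√(n−3) = 1/√91 = 0.104828
95% ⇒ z* = 1.960; margin = 1.960·0.104828 = 0.205463
CI on z-scale: (0.623651, 1.034577)
Back-transform: tanh(0.623651) = 0.553665, tanh(1.034577) = 0.775738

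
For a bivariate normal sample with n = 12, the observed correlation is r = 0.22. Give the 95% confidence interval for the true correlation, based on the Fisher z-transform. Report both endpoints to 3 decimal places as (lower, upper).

Fisher z: z_r = atanh(r) = ½·ln((1+0.22)/(1−0.22)) = 0.223656
SE(z) = 1/√(n−3) = 1/√9 = 0.333333
95% ⇒ z* = 1.960; margin = 1.960·0.333333 = 0.653333
CI on z-scale: (-0.429677, 0.876989)
Back-transform: tanh(-0.429677) = -0.405051, tanh(0.876989) = 0.704908

(-0.405, 0.705)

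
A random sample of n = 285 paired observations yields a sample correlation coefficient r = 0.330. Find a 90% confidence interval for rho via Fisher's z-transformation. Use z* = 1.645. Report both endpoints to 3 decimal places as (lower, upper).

(0.240, 0.414)

z_r = atanh(0.330) = 0.342828;  SE = 1/√(n−3) = 1/√282 = 0.059549
z-limits: 0.342828 ± 1.645·0.059549 = 0.342828 ± 0.097958 = [0.244870, 0.440786]
ρ-limits: (tanh 0.244870, tanh 0.440786) = (0.240, 0.414)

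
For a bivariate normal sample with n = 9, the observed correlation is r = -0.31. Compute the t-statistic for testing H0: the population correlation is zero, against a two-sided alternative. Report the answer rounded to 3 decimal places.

-0.863

1 − r² = 1 − 0.0961 = 0.9039;  √(1−r²) = 0.950737
√(n−2) = √7 = 2.645751
t = r·√(n−2)/√(1−r²) = -0.31 · 2.645751 / 0.950737 = -0.863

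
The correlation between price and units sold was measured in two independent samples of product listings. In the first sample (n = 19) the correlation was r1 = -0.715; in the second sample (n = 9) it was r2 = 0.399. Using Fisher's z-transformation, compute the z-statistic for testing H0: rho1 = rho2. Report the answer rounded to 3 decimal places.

Fisher z-transforms: z1 = atanh(-0.715) = -0.897340, z2 = atanh(0.399) = 0.422459; difference d = -1.319799
Var(d) = 1/16 + 1/6 = 0.0625000 + 0.1666667 = 0.2291667
z = d/√Var(d) = -1.319799 / √0.2291667 = -1.319799 / 0.478714 = -2.757

-2.757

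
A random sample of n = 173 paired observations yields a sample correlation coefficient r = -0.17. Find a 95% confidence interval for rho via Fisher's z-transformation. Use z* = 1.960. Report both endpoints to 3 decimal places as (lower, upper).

(-0.311, -0.021)

z_r = atanh(-0.17) = -0.171667;  SE = 1/√(n−3) = 1/√170 = 0.076696
z-limits: -0.171667 ± 1.960·0.076696 = -0.171667 ± 0.150324 = [-0.321991, -0.021343]
ρ-limits: (tanh -0.321991, tanh -0.021343) = (-0.311, -0.021)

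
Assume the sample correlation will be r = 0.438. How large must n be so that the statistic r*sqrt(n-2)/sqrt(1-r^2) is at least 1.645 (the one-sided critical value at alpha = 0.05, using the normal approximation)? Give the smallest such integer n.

14

r√(n−2)/√(1−r²) ≥ 1.645  ⇔  n−2 ≥ (1.645)²·(1−r²)/r²
(1−r²)/r² = (1−0.191844)/0.191844 = 4.2126
n ≥ 2 + 2.706025·4.2126 = 2 + 11.3994 = 13.3994
⌈13.3994⌉ = 14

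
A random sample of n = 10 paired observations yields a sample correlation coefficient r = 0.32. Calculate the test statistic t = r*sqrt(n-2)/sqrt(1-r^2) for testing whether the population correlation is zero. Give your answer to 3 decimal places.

t = r·√(n−2) / √(1−r²) with r = 0.32, n = 10
  = 0.32·√8 / √(1 − 0.1024)
  = 0.32·2.828427 / 0.947418
  = 0.905097 / 0.947418 = 0.955

0.955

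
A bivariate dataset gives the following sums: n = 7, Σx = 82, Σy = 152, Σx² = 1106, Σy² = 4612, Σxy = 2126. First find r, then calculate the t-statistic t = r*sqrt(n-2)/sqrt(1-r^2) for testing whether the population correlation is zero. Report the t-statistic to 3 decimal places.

2.891

Numerator: nΣxy − (Σx)(Σy) = 7·2126 − (82)(152) = 2418
Denominator: √[(nΣx²−(Σx)²)(nΣy²−(Σy)²)]
  nΣx²−(Σx)² = 7·1106 − 6724 = 1018;  nΣy²−(Σy)² = 7·4612 − 23104 = 9180
  √(1018·9180) = √9345240 = 3056.9985
r = 2418 / 3056.9985 = 0.7910
t = r·√(n−2)/√(1−r²) = 0.7910·√5 / √(1−0.625681) = 1.768730 / 0.611816 = 2.891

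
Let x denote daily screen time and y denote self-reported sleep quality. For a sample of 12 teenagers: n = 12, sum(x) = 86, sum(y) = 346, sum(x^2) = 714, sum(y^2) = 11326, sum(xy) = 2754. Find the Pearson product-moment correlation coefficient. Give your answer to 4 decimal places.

0.7556

S_xy = nΣxy − ΣxΣy = 12·2754 − 86·346 = 33048 − 29756 = 3292
S_xx = nΣx² − (Σx)² = 12·714 − 86² = 8568 − 7396 = 1172
S_yy = nΣy² − (Σy)² = 12·11326 − 346² = 135912 − 119716 = 16196
r = S_xy / √(S_xx·S_yy) = 3292 / √(1172·16196) = 3292 / √18981712 = 3292 / 4356.8007 = 0.7556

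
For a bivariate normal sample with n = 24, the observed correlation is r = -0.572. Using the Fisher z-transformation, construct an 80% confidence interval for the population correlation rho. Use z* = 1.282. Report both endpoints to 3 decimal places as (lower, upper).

z_r = atanh(-0.572) = -0.650490;  SE = 1/√(n−3) = 1/√21 = 0.218218
z-limits: -0.650490 ± 1.282·0.218218 = -0.650490 ± 0.279755 = [-0.930245, -0.370735]
ρ-limits: (tanh -0.930245, tanh -0.370735) = (-0.731, -0.355)

(-0.731, -0.355)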